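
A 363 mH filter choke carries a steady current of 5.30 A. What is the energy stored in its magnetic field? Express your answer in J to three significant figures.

Stored magnetic energy: U = ½LI².
U = ½(0.363 H)(5.30 A)² = 5.098 J.

U ≈ 5.10 J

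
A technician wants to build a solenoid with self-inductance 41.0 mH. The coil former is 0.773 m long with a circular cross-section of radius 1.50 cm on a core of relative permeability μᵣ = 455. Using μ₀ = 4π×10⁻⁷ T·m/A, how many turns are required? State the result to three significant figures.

N ≈ 280 turns

A = πr² = π(1.500×10^-2 m)² = 7.069×10^-4 m².
From L = μ₀μᵣN²A/ℓ, N = √(Lℓ / (μ₀μᵣA)).
N = √[(4.100×10^-2)(0.773) / ((4π×10⁻⁷)(455)×7.069×10^-4)] = √(7.842×10^4) ≈ 280.0.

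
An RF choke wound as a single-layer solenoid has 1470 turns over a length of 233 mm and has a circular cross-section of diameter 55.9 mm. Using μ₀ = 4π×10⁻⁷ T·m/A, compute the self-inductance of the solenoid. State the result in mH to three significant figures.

L ≈ 28.6 mH

A = π(d/2)² = π(2.795×10^-2 m)² = 2.454×10^-3 m².
For a long solenoid, L = μ₀N²A/ℓ.
L = (4π×10⁻⁷)(1470)²(2.454×10^-3)/(0.233 m) = 2.860×10^-2 H.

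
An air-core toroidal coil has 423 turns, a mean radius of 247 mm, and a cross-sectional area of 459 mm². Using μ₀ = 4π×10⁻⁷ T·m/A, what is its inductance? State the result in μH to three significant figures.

For a thin toroid, L = μ₀N²A/(2πR).
L = (4π×10⁻⁷)(423)²(4.590×10^-4) / (2π×0.247 m) = 6.650×10^-5 H.

L ≈ 66.5 μH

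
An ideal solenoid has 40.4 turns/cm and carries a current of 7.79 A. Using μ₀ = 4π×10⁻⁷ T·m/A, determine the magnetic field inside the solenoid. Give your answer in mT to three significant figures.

Inside a long solenoid, B = μ₀nI.
B = (4π×10⁻⁷)(4.040×10^3 m⁻¹)(7.79 A) = 3.9548×10^-2 T.

B ≈ 39.5 mT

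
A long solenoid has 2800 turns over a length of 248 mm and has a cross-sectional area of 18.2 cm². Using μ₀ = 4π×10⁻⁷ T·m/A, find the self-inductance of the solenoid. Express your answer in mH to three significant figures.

L ≈ 72.3 mH

A = 18.2 cm² = 1.820×10^-3 m².
For a long solenoid, L = μ₀N²A/ℓ.
L = (4π×10⁻⁷)(2800)²(1.820×10^-3)/(0.248 m) = 7.230×10^-2 H.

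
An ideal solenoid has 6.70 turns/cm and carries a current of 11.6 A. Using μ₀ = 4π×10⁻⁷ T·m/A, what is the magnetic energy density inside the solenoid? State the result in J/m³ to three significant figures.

u ≈ 38.0 J/m³

B = μ₀nI = (4π×10⁻⁷)(670)(11.6) = 9.767×10^-3 T.
u = B²/(2μ₀) = (9.767×10^-3)²/(2×4π×10⁻⁷) = 37.95 J/m³.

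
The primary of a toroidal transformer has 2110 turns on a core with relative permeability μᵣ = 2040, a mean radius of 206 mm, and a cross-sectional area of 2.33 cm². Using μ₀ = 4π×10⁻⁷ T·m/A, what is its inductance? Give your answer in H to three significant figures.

For a thin toroid, L = μ₀μᵣN²A/(2πR).
L = (4π×10⁻⁷)(2040)(2110)²(2.330×10^-4) / (2π×0.206 m) = 2.0545 H.

L ≈ 2.05 H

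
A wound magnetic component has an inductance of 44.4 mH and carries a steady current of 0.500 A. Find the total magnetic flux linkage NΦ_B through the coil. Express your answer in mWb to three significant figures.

From L = NΦ_B/I, the flux linkage is NΦ_B = LI.
NΦ_B = (4.440×10^-2 H)(0.500 A) = 2.220×10^-2 Wb.

NΦ_B ≈ 22.2 mWb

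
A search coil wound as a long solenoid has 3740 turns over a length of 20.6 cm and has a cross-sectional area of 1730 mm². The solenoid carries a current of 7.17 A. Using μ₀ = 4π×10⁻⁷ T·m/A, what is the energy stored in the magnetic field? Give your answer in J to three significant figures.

A = 1730 mm² = 1.730×10^-3 m².
L = μ₀N²A/ℓ = (4π×10⁻⁷)(3740)²(1.730×10^-3)/(0.206) = 0.1476 H.
U = ½LI² = ½(0.1476)(7.17)² = 3.794 J.

U ≈ 3.79 J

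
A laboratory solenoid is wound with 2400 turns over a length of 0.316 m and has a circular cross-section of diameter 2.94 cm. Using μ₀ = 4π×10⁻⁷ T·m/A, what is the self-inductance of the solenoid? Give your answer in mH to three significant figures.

A = π(d/2)² = π(1.470×10^-2 m)² = 6.789×10^-4 m².
For a long solenoid, L = μ₀N²A/ℓ.
L = (4π×10⁻⁷)(2400)²(6.789×10^-4)/(0.316 m) = 1.554998×10^-2 H.

L ≈ 15.5 mH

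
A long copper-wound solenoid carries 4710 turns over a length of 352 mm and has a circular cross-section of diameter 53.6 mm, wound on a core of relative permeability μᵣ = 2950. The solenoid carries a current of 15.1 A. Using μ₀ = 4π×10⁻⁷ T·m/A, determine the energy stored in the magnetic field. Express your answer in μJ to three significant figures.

A = π(d/2)² = π(2.680×10^-2 m)² = 2.256×10^-3 m².
L = μ₀μᵣN²A/ℓ = (4π×10⁻⁷)(2950)(4710)²(2.256×10^-3)/(0.352) = 527.2 H.
U = ½LI² = ½(527.2)(15.1)² = 6.010×10^4 J.

U ≈ 60100000000 μJ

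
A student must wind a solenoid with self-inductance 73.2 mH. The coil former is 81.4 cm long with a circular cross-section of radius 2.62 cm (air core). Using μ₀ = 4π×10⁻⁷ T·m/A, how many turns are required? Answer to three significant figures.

N ≈ 4690 turns

A = πr² = π(2.620×10^-2 m)² = 2.157×10^-3 m².
From L = μ₀N²A/ℓ, N = √(Lℓ / (μ₀A)).
N = √[(7.320×10^-2)(0.814) / ((4π×10⁻⁷)×2.157×10^-3)] = √(2.199×10^7) ≈ 4689.1.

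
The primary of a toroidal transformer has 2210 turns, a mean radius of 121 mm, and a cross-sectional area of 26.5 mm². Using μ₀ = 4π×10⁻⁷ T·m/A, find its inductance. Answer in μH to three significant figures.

For a thin toroid, L = μ₀N²A/(2πR).
L = (4π×10⁻⁷)(2210)²(2.650×10^-5) / (2π×0.121 m) = 2.139×10^-4 H.

L ≈ 214 μH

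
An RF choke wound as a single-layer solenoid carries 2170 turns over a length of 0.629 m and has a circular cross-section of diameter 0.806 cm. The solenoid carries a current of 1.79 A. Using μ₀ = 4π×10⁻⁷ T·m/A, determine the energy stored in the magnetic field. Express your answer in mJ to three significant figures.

A = π(d/2)² = π(4.030×10^-3 m)² = 5.102×10^-5 m².
L = μ₀N²A/ℓ = (4π×10⁻⁷)(2170)²(5.102×10^-5)/(0.629) = 4.800×10^-4 H.
U = ½LI² = ½(4.800×10^-4)(1.79)² = 7.690×10^-4 J.

U ≈ 0.769 mJ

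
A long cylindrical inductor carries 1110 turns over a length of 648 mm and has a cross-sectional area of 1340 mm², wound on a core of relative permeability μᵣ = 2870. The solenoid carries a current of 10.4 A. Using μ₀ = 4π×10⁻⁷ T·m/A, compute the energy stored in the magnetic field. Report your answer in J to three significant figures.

A = 1340 mm² = 1.340×10^-3 m².
L = μ₀μᵣN²A/ℓ = (4π×10⁻⁷)(2870)(1110)²(1.340×10^-3)/(0.648) = 9.189 H.
U = ½LI² = ½(9.189)(10.4)² = 496.9 J.

U ≈ 497 J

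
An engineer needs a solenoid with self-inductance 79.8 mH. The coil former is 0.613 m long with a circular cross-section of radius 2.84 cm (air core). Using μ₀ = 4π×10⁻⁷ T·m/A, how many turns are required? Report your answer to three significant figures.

N ≈ 3920 turns

A = πr² = π(2.840×10^-2 m)² = 2.534×10^-3 m².
From L = μ₀N²A/ℓ, N = √(Lℓ / (μ₀A)).
N = √[(7.980×10^-2)(0.613) / ((4π×10⁻⁷)×2.534×10^-3)] = √(1.536×10^7) ≈ 3919.5.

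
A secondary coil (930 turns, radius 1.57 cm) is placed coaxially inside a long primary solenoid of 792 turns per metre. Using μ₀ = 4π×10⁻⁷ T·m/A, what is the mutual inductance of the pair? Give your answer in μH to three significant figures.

M ≈ 717 μH

The outer solenoid produces a uniform field B₁ = μ₀n₁I₁ across the inner coil,
so the flux linkage is N₂Φ = N₂B₁A₂ = μ₀n₁N₂A₂·I₁, giving M = μ₀n₁N₂A₂.
A₂ = πr² = π(1.570×10^-2 m)² = 7.744×10^-4 m².
M = (4π×10⁻⁷)(792)(930)(7.744×10^-4) = 7.167×10^-4 H.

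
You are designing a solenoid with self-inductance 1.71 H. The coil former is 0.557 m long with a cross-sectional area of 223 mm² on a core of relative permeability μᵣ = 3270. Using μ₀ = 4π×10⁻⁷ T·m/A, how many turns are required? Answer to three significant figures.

A = 223 mm² = 2.230×10^-4 m².
From L = μ₀μᵣN²A/ℓ, N = √(Lℓ / (μ₀μᵣA)).
N = √[(1.71)(0.557) / ((4π×10⁻⁷)(3270)×2.230×10^-4)] = √(1.039×10^6) ≈ 1019.5.

N ≈ 1020 turns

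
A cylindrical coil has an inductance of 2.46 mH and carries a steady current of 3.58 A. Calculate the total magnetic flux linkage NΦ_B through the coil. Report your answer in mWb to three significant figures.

NΦ_B ≈ 8.81 mWb

From L = NΦ_B/I, the flux linkage is NΦ_B = LI.
NΦ_B = (2.460×10^-3 H)(3.58 A) = 8.807×10^-3 Wb.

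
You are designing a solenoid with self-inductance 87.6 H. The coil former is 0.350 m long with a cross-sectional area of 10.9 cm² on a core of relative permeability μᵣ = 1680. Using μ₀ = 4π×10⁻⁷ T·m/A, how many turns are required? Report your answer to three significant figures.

N ≈ 3650 turns

A = 10.9 cm² = 1.090×10^-3 m².
From L = μ₀μᵣN²A/ℓ, N = √(Lℓ / (μ₀μᵣA)).
N = √[(87.6)(0.35) / ((4π×10⁻⁷)(1680)×1.090×10^-3)] = √(1.332×10^7) ≈ 3650.2.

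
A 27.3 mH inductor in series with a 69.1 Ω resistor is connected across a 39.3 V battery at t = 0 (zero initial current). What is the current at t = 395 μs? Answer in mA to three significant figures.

I ≈ 359 mA

τ = L/R = 2.730×10^-2/69.1 = 3.951×10^-4 s; final current I_∞ = ε/R = 39.3/69.1 = 0.5687 A.
I(t) = I_∞(1 − e^(−t/τ)) with t/τ = 1.000.
I = (0.5687)(1 − e^(−1.000)) = 0.35947 A.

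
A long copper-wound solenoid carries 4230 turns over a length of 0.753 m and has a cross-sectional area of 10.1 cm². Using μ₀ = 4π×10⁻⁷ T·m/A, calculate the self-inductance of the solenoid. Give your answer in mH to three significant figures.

A = 10.1 cm² = 1.010×10^-3 m².
For a long solenoid, L = μ₀N²A/ℓ.
L = (4π×10⁻⁷)(4230)²(1.010×10^-3)/(0.753 m) = 3.016×10^-2 H.

L ≈ 30.2 mH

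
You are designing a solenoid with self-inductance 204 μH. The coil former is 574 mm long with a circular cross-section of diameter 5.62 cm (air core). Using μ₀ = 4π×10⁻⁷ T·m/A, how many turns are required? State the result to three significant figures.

A = π(d/2)² = π(2.810×10^-2 m)² = 2.481×10^-3 m².
From L = μ₀N²A/ℓ, N = √(Lℓ / (μ₀A)).
N = √[(2.040×10^-4)(0.574) / ((4π×10⁻⁷)×2.481×10^-3)] = √(3.756×10^4) ≈ 193.8.

N ≈ 194 turns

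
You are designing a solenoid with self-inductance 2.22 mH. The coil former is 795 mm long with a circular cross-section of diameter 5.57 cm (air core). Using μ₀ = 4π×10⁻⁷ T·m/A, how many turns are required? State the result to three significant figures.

A = π(d/2)² = π(2.785×10^-2 m)² = 2.437×10^-3 m².
From L = μ₀N²A/ℓ, N = √(Lℓ / (μ₀A)).
N = √[(2.220×10^-3)(0.795) / ((4π×10⁻⁷)×2.437×10^-3)] = √(5.764×10^5) ≈ 759.2.

N ≈ 759 turns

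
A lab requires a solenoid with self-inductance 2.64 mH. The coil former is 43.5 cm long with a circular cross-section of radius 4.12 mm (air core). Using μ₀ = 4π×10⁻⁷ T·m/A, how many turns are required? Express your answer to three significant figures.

N ≈ 4140 turns

A = πr² = π(4.120×10^-3 m)² = 5.333×10^-5 m².
From L = μ₀N²A/ℓ, N = √(Lℓ / (μ₀A)).
N = √[(2.640×10^-3)(0.435) / ((4π×10⁻⁷)×5.333×10^-5)] = √(1.714×10^7) ≈ 4139.7.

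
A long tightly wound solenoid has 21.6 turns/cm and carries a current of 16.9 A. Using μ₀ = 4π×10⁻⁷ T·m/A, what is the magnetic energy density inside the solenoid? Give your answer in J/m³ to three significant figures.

B = μ₀nI = (4π×10⁻⁷)(2.160×10^3)(16.9) = 4.587×10^-2 T.
u = B²/(2μ₀) = (4.587×10^-2)²/(2×4π×10⁻⁷) = 837.3 J/m³.

u ≈ 837 J/m³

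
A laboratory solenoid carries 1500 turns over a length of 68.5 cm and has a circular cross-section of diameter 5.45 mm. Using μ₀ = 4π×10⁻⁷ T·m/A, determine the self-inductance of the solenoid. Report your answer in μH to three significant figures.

L ≈ 96.3 μH

A = π(d/2)² = π(2.725×10^-3 m)² = 2.333×10^-5 m².
For a long solenoid, L = μ₀N²A/ℓ.
L = (4π×10⁻⁷)(1500)²(2.333×10^-5)/(0.685 m) = 9.629×10^-5 H.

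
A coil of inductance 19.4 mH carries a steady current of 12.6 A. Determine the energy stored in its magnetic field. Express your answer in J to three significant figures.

Stored magnetic energy: U = ½LI².
U = ½(1.940×10^-2 H)(12.6 A)² = 1.54 J.

U ≈ 1.54 J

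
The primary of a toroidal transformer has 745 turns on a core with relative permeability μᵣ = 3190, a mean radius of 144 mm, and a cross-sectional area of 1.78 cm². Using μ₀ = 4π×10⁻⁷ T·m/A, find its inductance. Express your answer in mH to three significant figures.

L ≈ 438 mH

For a thin toroid, L = μ₀μᵣN²A/(2πR).
L = (4π×10⁻⁷)(3190)(745)²(1.780×10^-4) / (2π×0.144 m) = 0.4377 H.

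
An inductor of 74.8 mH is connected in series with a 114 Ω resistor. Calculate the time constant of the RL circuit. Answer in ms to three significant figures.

τ = L/R = (7.480×10^-2 H)/(114 Ω) = 6.561×10^-4 s.

τ ≈ 0.656 ms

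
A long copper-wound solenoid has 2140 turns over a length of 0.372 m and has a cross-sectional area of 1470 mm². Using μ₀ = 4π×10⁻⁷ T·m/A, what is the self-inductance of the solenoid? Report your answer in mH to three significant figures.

A = 1470 mm² = 1.470×10^-3 m².
For a long solenoid, L = μ₀N²A/ℓ.
L = (4π×10⁻⁷)(2140)²(1.470×10^-3)/(0.372 m) = 2.274×10^-2 H.

L ≈ 22.7 mH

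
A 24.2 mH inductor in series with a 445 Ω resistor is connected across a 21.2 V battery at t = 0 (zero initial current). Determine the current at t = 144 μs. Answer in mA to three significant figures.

τ = L/R = 2.420×10^-2/445 = 5.438×10^-5 s; final current I_∞ = ε/R = 21.2/445 = 4.764×10^-2 A.
I(t) = I_∞(1 − e^(−t/τ)) with t/τ = 2.648.
I = (4.764×10^-2)(1 − e^(−2.648)) = 4.427×10^-2 A.

I ≈ 44.3 mA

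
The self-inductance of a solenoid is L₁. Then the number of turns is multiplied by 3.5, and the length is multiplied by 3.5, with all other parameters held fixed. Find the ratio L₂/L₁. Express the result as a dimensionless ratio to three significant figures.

L₂/L₁ = 3.50

For a solenoid, L ∝ μᵣN²A/ℓ.
L₂/L₁ = (3.5)^2 × (3.5)^-1 = 3.50.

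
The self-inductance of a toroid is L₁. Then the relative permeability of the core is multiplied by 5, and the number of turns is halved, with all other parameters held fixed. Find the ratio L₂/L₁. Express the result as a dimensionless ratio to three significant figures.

L₂/L₁ = 1.25

For a toroid, L ∝ μᵣN²A/R.
L₂/L₁ = (5) × (0.5)^2 = 1.25.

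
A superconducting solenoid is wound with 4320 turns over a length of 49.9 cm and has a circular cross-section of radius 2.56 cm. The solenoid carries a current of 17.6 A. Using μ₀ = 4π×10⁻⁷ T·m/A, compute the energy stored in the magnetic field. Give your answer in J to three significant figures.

U ≈ 15.0 J

A = πr² = π(2.560×10^-2 m)² = 2.059×10^-3 m².
L = μ₀N²A/ℓ = (4π×10⁻⁷)(4320)²(2.059×10^-3)/(0.499) = 9.676×10^-2 H.
U = ½LI² = ½(9.676×10^-2)(17.6)² = 14.99 J.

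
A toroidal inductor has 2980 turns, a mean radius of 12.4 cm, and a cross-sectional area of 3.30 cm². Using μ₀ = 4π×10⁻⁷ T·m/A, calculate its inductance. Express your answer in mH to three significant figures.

For a thin toroid, L = μ₀N²A/(2πR).
L = (4π×10⁻⁷)(2980)²(3.300×10^-4) / (2π×0.124 m) = 4.727×10^-3 H.

L ≈ 4.73 mH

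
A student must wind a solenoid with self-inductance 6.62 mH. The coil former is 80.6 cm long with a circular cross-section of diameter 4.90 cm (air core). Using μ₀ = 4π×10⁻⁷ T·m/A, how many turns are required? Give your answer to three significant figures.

A = π(d/2)² = π(2.450×10^-2 m)² = 1.886×10^-3 m².
From L = μ₀N²A/ℓ, N = √(Lℓ / (μ₀A)).
N = √[(6.620×10^-3)(0.806) / ((4π×10⁻⁷)×1.886×10^-3)] = √(2.252×10^6) ≈ 1500.6.

N ≈ 1500 turns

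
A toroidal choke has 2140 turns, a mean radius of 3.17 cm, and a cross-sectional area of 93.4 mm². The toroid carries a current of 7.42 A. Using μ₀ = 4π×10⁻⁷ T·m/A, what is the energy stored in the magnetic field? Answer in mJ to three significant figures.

L = μ₀N²A/(2πR) = (4π×10⁻⁷)(2140)²(9.340×10^-5)/(2π×3.170×10^-2) = 2.699×10^-3 H.
U = ½LI² = ½(2.699×10^-3)(7.42)² = 7.429×10^-2 J.

U ≈ 74.3 mJ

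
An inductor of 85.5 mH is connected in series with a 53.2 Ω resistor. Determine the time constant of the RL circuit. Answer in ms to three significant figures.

τ = L/R = (8.550×10^-2 H)/(53.2 Ω) = 1.607×10^-3 s.

τ ≈ 1.61 ms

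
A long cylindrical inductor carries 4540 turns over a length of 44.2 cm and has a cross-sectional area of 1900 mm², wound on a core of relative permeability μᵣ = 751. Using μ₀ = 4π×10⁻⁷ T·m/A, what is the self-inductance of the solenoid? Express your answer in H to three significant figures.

L ≈ 83.6 H

A = 1900 mm² = 1.900×10^-3 m².
For a long solenoid, L = μ₀μᵣN²A/ℓ.
L = (4π×10⁻⁷)(751)(4540)²(1.900×10^-3)/(0.442 m) = 83.62 H.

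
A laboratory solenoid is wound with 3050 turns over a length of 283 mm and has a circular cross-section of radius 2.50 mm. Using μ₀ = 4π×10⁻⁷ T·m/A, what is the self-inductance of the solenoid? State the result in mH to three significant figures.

A = πr² = π(2.500×10^-3 m)² = 1.963×10^-5 m².
For a long solenoid, L = μ₀N²A/ℓ.
L = (4π×10⁻⁷)(3050)²(1.963×10^-5)/(0.283 m) = 8.111×10^-4 H.

L ≈ 0.811 mH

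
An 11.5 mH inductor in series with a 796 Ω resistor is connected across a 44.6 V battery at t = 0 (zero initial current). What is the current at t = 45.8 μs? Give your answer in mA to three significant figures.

I ≈ 53.7 mA

τ = L/R = 1.150×10^-2/796 = 1.4447×10^-5 s; final current I_∞ = ε/R = 44.6/796 = 5.603×10^-2 A.
I(t) = I_∞(1 − e^(−t/τ)) with t/τ = 3.170.
I = (5.603×10^-2)(1 − e^(−3.170)) = 5.368×10^-2 A.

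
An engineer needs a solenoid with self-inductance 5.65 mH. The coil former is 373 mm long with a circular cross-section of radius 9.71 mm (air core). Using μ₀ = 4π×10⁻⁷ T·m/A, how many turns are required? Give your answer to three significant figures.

A = πr² = π(9.710×10^-3 m)² = 2.962×10^-4 m².
From L = μ₀N²A/ℓ, N = √(Lℓ / (μ₀A)).
N = √[(5.650×10^-3)(0.373) / ((4π×10⁻⁷)×2.962×10^-4)] = √(5.662×10^6) ≈ 2379.5.

N ≈ 2380 turns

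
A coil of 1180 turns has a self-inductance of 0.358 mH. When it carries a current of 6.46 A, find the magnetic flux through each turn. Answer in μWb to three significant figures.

Φ_B ≈ 1.96 μWb

From L = NΦ_B/I, the flux per turn is Φ_B = LI/N.
Φ_B = (3.580×10^-4 H)(6.46 A)/1180 = 1.960×10^-6 Wb.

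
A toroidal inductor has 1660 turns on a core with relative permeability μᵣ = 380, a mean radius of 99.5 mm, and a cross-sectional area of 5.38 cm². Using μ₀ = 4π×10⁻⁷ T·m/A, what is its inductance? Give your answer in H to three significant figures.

L ≈ 1.13 H

For a thin toroid, L = μ₀μᵣN²A/(2πR).
L = (4π×10⁻⁷)(380)(1660)²(5.380×10^-4) / (2π×9.950×10^-2 m) = 1.132 H.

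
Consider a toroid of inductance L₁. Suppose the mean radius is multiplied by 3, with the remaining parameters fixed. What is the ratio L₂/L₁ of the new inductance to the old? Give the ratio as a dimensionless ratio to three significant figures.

For a toroid, L ∝ μᵣN²A/R.
L₂/L₁ = (3)^-1 = 0.333.

L₂/L₁ = 0.333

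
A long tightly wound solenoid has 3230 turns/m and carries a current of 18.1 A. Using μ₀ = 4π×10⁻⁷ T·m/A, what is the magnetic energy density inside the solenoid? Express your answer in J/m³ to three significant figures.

B = μ₀nI = (4π×10⁻⁷)(3.230×10^3)(18.1) = 7.347×10^-2 T.
u = B²/(2μ₀) = (7.347×10^-2)²/(2×4π×10⁻⁷) = 2.148×10^3 J/m³.

u ≈ 2150 J/m³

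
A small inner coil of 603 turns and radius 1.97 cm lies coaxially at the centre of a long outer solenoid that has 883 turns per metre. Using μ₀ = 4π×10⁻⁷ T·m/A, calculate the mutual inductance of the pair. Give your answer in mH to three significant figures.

The outer solenoid produces a uniform field B₁ = μ₀n₁I₁ across the inner coil,
so the flux linkage is N₂Φ = N₂B₁A₂ = μ₀n₁N₂A₂·I₁, giving M = μ₀n₁N₂A₂.
A₂ = πr² = π(1.970×10^-2 m)² = 1.219×10^-3 m².
M = (4π×10⁻⁷)(883)(603)(1.219×10^-3) = 8.158×10^-4 H.

M ≈ 0.816 mH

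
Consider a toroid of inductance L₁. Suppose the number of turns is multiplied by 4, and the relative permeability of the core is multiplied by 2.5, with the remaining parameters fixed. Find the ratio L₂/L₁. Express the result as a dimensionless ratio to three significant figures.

For a toroid, L ∝ μᵣN²A/R.
L₂/L₁ = (4)^2 × (2.5) = 40.0.

L₂/L₁ = 40.0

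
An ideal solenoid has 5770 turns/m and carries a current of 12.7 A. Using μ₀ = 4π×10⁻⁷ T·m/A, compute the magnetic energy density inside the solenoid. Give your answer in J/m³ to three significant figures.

u ≈ 3370 J/m³

B = μ₀nI = (4π×10⁻⁷)(5.770×10^3)(12.7) = 9.209×10^-2 T.
u = B²/(2μ₀) = (9.209×10^-2)²/(2×4π×10⁻⁷) = 3.374×10^3 J/m³.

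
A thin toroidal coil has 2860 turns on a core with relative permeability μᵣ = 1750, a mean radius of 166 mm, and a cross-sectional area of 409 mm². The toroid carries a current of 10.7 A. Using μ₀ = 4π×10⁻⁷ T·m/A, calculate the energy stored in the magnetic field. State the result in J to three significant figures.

U ≈ 404 J

L = μ₀μᵣN²A/(2πR) = (4π×10⁻⁷)(1750)(2860)²(4.090×10^-4)/(2π×0.166) = 7.054 H.
U = ½LI² = ½(7.054)(10.7)² = 403.8 J.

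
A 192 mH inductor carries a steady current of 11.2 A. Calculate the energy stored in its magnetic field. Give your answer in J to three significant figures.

Stored magnetic energy: U = ½LI².
U = ½(0.192 H)(11.2 A)² = 12.04 J.

U ≈ 12.0 J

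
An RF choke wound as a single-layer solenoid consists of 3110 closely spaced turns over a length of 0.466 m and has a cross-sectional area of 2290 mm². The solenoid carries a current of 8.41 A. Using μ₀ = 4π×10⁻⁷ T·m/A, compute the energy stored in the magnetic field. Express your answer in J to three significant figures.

A = 2290 mm² = 2.290×10^-3 m².
L = μ₀N²A/ℓ = (4π×10⁻⁷)(3110)²(2.290×10^-3)/(0.466) = 5.973×10^-2 H.
U = ½LI² = ½(5.973×10^-2)(8.41)² = 2.112 J.

U ≈ 2.11 J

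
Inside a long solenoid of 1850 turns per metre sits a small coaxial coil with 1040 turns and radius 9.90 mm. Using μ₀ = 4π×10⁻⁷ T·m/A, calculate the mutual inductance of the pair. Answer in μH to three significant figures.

The outer solenoid produces a uniform field B₁ = μ₀n₁I₁ across the inner coil,
so the flux linkage is N₂Φ = N₂B₁A₂ = μ₀n₁N₂A₂·I₁, giving M = μ₀n₁N₂A₂.
A₂ = πr² = π(9.900×10^-3 m)² = 3.079×10^-4 m².
M = (4π×10⁻⁷)(1850)(1040)(3.079×10^-4) = 7.444×10^-4 H.

M ≈ 744 μH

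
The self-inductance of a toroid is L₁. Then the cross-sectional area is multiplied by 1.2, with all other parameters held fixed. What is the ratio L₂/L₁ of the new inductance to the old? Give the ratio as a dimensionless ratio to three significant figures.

For a toroid, L ∝ μᵣN²A/R.
L₂/L₁ = (1.2) = 1.20.

L₂/L₁ = 1.20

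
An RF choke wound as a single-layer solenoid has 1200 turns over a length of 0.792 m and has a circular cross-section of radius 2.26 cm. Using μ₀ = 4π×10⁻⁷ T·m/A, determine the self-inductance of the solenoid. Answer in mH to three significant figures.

L ≈ 3.67 mH

A = πr² = π(2.260×10^-2 m)² = 1.6046×10^-3 m².
For a long solenoid, L = μ₀N²A/ℓ.
L = (4π×10⁻⁷)(1200)²(1.6046×10^-3)/(0.792 m) = 3.666×10^-3 H.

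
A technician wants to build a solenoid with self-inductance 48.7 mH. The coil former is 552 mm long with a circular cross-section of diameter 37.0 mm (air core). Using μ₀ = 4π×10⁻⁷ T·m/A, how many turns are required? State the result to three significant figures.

N ≈ 4460 turns

A = π(d/2)² = π(1.850×10^-2 m)² = 1.075×10^-3 m².
From L = μ₀N²A/ℓ, N = √(Lℓ / (μ₀A)).
N = √[(4.870×10^-2)(0.552) / ((4π×10⁻⁷)×1.075×10^-3)] = √(1.990×10^7) ≈ 4460.5.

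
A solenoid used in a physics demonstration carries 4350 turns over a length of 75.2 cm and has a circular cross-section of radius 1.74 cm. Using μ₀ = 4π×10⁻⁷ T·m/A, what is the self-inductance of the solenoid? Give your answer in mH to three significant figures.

A = πr² = π(1.740×10^-2 m)² = 9.511×10^-4 m².
For a long solenoid, L = μ₀N²A/ℓ.
L = (4π×10⁻⁷)(4350)²(9.511×10^-4)/(0.752 m) = 3.008×10^-2 H.

L ≈ 30.1 mH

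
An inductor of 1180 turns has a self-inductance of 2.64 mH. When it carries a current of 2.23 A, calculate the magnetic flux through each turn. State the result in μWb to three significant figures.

From L = NΦ_B/I, the flux per turn is Φ_B = LI/N.
Φ_B = (2.640×10^-3 H)(2.23 A)/1180 = 4.989×10^-6 Wb.

Φ_B ≈ 4.99 μWb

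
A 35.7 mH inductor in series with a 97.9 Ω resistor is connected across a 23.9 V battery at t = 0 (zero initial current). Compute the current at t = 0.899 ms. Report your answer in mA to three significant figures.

τ = L/R = 3.570×10^-2/97.9 = 3.647×10^-4 s; final current I_∞ = ε/R = 23.9/97.9 = 0.2441 A.
I(t) = I_∞(1 − e^(−t/τ)) with t/τ = 2.465.
I = (0.2441)(1 − e^(−2.465)) = 0.2234 A.

I ≈ 223 mA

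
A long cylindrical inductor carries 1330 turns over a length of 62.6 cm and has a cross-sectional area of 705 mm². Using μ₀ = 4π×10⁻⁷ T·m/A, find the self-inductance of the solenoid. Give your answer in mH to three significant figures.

L ≈ 2.50 mH

A = 705 mm² = 7.050×10^-4 m².
For a long solenoid, L = μ₀N²A/ℓ.
L = (4π×10⁻⁷)(1330)²(7.050×10^-4)/(0.626 m) = 2.503×10^-3 H.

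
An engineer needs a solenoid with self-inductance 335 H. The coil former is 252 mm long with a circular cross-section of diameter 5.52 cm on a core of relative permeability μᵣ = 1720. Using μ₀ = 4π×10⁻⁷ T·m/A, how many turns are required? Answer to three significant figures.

N ≈ 4040 turns

A = π(d/2)² = π(2.760×10^-2 m)² = 2.393×10^-3 m².
From L = μ₀μᵣN²A/ℓ, N = √(Lℓ / (μ₀μᵣA)).
N = √[(335)(0.252) / ((4π×10⁻⁷)(1720)×2.393×10^-3)] = √(1.632×10^7) ≈ 4039.9.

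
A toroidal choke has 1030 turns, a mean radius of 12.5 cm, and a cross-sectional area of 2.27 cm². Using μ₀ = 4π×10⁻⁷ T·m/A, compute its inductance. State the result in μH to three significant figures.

L ≈ 385 μH

For a thin toroid, L = μ₀N²A/(2πR).
L = (4π×10⁻⁷)(1030)²(2.270×10^-4) / (2π×0.125 m) = 3.853×10^-4 H.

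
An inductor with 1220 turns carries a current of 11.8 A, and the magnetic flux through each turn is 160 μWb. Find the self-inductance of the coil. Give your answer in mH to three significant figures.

Self-inductance is defined by L = NΦ_B/I (flux linkage over current).
L = (1220)(1.600×10^-4 Wb)/(11.8 A) = 1.654×10^-2 H.

L ≈ 16.5 mH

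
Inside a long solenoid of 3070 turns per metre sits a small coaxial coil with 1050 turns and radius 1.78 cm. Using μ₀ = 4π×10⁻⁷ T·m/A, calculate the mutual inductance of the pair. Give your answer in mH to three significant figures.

M ≈ 4.03 mH

The outer solenoid produces a uniform field B₁ = μ₀n₁I₁ across the inner coil,
so the flux linkage is N₂Φ = N₂B₁A₂ = μ₀n₁N₂A₂·I₁, giving M = μ₀n₁N₂A₂.
A₂ = πr² = π(1.780×10^-2 m)² = 9.954×10^-4 m².
M = (4π×10⁻⁷)(3070)(1050)(9.954×10^-4) = 4.032×10^-3 H.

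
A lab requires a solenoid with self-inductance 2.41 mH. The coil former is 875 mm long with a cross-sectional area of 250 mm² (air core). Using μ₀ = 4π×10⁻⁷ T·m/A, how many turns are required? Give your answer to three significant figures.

A = 250 mm² = 2.500×10^-4 m².
From L = μ₀N²A/ℓ, N = √(Lℓ / (μ₀A)).
N = √[(2.410×10^-3)(0.875) / ((4π×10⁻⁷)×2.500×10^-4)] = √(6.712×10^6) ≈ 2590.8.

N ≈ 2590 turns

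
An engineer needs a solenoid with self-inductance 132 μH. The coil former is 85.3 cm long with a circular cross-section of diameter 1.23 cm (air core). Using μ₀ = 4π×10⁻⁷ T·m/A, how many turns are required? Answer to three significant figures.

N ≈ 868 turns

A = π(d/2)² = π(6.150×10^-3 m)² = 1.188×10^-4 m².
From L = μ₀N²A/ℓ, N = √(Lℓ / (μ₀A)).
N = √[(1.320×10^-4)(0.853) / ((4π×10⁻⁷)×1.188×10^-4)] = √(7.541×10^5) ≈ 868.4.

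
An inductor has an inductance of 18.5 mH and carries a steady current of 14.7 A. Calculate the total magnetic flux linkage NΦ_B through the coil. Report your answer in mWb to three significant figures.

From L = NΦ_B/I, the flux linkage is NΦ_B = LI.
NΦ_B = (1.850×10^-2 H)(14.7 A) = 0.2719 Wb.

NΦ_B ≈ 272 mWb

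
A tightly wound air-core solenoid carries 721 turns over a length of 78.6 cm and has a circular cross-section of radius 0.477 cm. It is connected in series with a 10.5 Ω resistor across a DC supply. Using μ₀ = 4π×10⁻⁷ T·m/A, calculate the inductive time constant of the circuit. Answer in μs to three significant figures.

A = πr² = π(4.770×10^-3 m)² = 7.148×10^-5 m².
L = μ₀N²A/ℓ = (4π×10⁻⁷)(721)²(7.148×10^-5)/(0.786) = 5.941×10^-5 H.
τ = L/R = (5.941×10^-5)/(10.5) = 5.658×10^-6 s.

τ ≈ 5.66 μs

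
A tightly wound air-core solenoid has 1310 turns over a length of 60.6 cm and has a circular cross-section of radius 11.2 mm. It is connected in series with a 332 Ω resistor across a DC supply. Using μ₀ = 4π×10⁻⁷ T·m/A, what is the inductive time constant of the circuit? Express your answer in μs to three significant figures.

τ ≈ 4.22 μs

A = πr² = π(1.120×10^-2 m)² = 3.941×10^-4 m².
L = μ₀N²A/ℓ = (4π×10⁻⁷)(1310)²(3.941×10^-4)/(0.606) = 1.402×10^-3 H.
τ = L/R = (1.402×10^-3)/(332) = 4.224×10^-6 s.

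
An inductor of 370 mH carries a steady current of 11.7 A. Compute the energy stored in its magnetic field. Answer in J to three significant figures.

U ≈ 25.3 J

Stored magnetic energy: U = ½LI².
U = ½(0.37 H)(11.7 A)² = 25.32 J.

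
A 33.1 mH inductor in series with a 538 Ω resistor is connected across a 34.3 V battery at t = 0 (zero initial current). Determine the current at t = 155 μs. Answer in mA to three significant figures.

τ = L/R = 3.310×10^-2/538 = 6.152×10^-5 s; final current I_∞ = ε/R = 34.3/538 = 6.375×10^-2 A.
I(t) = I_∞(1 − e^(−t/τ)) with t/τ = 2.519.
I = (6.375×10^-2)(1 − e^(−2.519)) = 5.862×10^-2 A.

I ≈ 58.6 mA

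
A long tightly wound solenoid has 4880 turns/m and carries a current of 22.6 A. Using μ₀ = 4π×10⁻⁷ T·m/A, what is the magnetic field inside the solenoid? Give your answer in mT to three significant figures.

B ≈ 139 mT

Inside a long solenoid, B = μ₀nI.
B = (4π×10⁻⁷)(4.880×10^3 m⁻¹)(22.6 A) = 0.1386 T.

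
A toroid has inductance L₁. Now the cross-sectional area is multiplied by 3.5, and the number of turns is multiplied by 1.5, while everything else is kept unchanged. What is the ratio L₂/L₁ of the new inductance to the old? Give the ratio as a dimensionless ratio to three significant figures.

For a toroid, L ∝ μᵣN²A/R.
L₂/L₁ = (3.5) × (1.5)^2 = 7.88.

L₂/L₁ = 7.88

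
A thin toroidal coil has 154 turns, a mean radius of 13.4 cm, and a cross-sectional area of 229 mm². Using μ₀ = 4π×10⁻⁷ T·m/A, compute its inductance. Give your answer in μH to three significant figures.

For a thin toroid, L = μ₀N²A/(2πR).
L = (4π×10⁻⁷)(154)²(2.290×10^-4) / (2π×0.134 m) = 8.106×10^-6 H.

L ≈ 8.11 μH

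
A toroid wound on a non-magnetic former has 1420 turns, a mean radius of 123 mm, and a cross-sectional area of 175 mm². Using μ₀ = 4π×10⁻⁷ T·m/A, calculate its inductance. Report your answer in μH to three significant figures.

L ≈ 574 μH

For a thin toroid, L = μ₀N²A/(2πR).
L = (4π×10⁻⁷)(1420)²(1.750×10^-4) / (2π×0.123 m) = 5.738×10^-4 H.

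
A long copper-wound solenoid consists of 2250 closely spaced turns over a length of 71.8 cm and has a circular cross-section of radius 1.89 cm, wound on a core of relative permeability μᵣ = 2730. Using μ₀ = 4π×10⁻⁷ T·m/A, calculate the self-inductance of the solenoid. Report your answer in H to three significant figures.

L ≈ 27.1 H

A = πr² = π(1.890×10^-2 m)² = 1.122×10^-3 m².
For a long solenoid, L = μ₀μᵣN²A/ℓ.
L = (4π×10⁻⁷)(2730)(2250)²(1.122×10^-3)/(0.718 m) = 27.14 H.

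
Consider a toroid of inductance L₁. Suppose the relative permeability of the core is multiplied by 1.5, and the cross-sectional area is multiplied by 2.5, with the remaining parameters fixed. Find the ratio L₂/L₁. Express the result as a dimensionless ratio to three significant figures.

L₂/L₁ = 3.75

For a toroid, L ∝ μᵣN²A/R.
L₂/L₁ = (1.5) × (2.5) = 3.75.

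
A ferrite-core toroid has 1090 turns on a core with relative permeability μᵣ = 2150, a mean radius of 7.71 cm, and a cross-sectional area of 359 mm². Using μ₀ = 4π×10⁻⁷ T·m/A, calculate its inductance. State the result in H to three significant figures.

L ≈ 2.38 H

For a thin toroid, L = μ₀μᵣN²A/(2πR).
L = (4π×10⁻⁷)(2150)(1090)²(3.590×10^-4) / (2π×7.710×10^-2 m) = 2.379 H.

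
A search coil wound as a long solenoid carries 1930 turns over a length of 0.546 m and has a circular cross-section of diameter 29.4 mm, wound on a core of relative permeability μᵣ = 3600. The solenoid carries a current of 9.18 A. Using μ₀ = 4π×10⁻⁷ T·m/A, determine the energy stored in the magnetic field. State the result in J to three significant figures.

A = π(d/2)² = π(1.470×10^-2 m)² = 6.789×10^-4 m².
L = μ₀μᵣN²A/ℓ = (4π×10⁻⁷)(3600)(1930)²(6.789×10^-4)/(0.546) = 20.95 H.
U = ½LI² = ½(20.95)(9.18)² = 882.8 J.

U ≈ 883 J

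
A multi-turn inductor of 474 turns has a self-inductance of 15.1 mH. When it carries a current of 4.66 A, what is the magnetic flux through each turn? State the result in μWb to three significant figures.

From L = NΦ_B/I, the flux per turn is Φ_B = LI/N.
Φ_B = (1.510×10^-2 H)(4.66 A)/474 = 1.4845×10^-4 Wb.

Φ_B ≈ 148 μWb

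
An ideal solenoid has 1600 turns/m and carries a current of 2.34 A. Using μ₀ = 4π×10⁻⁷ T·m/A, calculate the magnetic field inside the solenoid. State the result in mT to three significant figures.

B ≈ 4.70 mT

Inside a long solenoid, B = μ₀nI.
B = (4π×10⁻⁷)(1.600×10^3 m⁻¹)(2.34 A) = 4.7048×10^-3 T.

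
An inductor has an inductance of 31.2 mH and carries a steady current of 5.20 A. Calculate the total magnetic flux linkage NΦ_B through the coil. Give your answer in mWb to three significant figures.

From L = NΦ_B/I, the flux linkage is NΦ_B = LI.
NΦ_B = (3.120×10^-2 H)(5.20 A) = 0.1622 Wb.

NΦ_B ≈ 162 mWb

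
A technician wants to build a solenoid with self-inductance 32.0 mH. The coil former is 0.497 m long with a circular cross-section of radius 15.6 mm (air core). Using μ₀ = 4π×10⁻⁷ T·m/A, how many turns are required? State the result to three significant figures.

N ≈ 4070 turns

A = πr² = π(1.560×10^-2 m)² = 7.645×10^-4 m².
From L = μ₀N²A/ℓ, N = √(Lℓ / (μ₀A)).
N = √[(3.200×10^-2)(0.497) / ((4π×10⁻⁷)×7.645×10^-4)] = √(1.655×10^7) ≈ 4068.6.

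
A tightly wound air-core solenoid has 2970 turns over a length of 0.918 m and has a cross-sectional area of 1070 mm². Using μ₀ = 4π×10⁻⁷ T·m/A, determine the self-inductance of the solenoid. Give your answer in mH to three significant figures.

A = 1070 mm² = 1.070×10^-3 m².
For a long solenoid, L = μ₀N²A/ℓ.
L = (4π×10⁻⁷)(2970)²(1.070×10^-3)/(0.918 m) = 1.292×10^-2 H.

L ≈ 12.9 mH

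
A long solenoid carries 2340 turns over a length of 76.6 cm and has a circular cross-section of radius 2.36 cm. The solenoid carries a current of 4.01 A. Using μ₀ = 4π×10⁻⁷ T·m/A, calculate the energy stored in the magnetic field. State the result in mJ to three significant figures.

A = πr² = π(2.360×10^-2 m)² = 1.750×10^-3 m².
L = μ₀N²A/ℓ = (4π×10⁻⁷)(2340)²(1.750×10^-3)/(0.766) = 1.572×10^-2 H.
U = ½LI² = ½(1.572×10^-2)(4.01)² = 0.1264 J.

U ≈ 126 mJ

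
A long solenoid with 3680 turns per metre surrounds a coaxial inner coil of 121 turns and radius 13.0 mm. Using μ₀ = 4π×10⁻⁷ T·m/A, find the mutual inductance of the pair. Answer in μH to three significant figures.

The outer solenoid produces a uniform field B₁ = μ₀n₁I₁ across the inner coil,
so the flux linkage is N₂Φ = N₂B₁A₂ = μ₀n₁N₂A₂·I₁, giving M = μ₀n₁N₂A₂.
A₂ = πr² = π(1.300×10^-2 m)² = 5.309×10^-4 m².
M = (4π×10⁻⁷)(3680)(121)(5.309×10^-4) = 2.971×10^-4 H.

M ≈ 297 μH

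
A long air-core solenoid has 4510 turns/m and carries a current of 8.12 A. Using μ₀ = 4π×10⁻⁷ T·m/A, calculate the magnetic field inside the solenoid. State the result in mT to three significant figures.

B ≈ 46.0 mT

Inside a long solenoid, B = μ₀nI.
B = (4π×10⁻⁷)(4.510×10^3 m⁻¹)(8.12 A) = 4.602×10^-2 T.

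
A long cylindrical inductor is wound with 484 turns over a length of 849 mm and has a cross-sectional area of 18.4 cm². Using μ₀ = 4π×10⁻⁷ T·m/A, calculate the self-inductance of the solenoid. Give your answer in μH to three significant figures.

A = 18.4 cm² = 1.840×10^-3 m².
For a long solenoid, L = μ₀N²A/ℓ.
L = (4π×10⁻⁷)(484)²(1.840×10^-3)/(0.849 m) = 6.380×10^-4 H.

L ≈ 638 μH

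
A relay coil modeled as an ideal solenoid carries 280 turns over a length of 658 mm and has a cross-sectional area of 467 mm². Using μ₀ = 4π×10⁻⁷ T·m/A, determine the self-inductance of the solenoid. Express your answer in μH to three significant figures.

L ≈ 69.9 μH

A = 467 mm² = 4.670×10^-4 m².
For a long solenoid, L = μ₀N²A/ℓ.
L = (4π×10⁻⁷)(280)²(4.670×10^-4)/(0.658 m) = 6.992×10^-5 H.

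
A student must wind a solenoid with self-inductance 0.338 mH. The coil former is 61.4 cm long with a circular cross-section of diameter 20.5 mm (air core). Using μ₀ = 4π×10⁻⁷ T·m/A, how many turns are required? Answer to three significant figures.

A = π(d/2)² = π(1.025×10^-2 m)² = 3.301×10^-4 m².
From L = μ₀N²A/ℓ, N = √(Lℓ / (μ₀A)).
N = √[(3.380×10^-4)(0.614) / ((4π×10⁻⁷)×3.301×10^-4)] = √(5.004×10^5) ≈ 707.4.

N ≈ 707 turns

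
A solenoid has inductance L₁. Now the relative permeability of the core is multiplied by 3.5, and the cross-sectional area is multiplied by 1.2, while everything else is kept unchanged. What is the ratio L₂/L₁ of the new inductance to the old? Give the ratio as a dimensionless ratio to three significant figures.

L₂/L₁ = 4.20

For a solenoid, L ∝ μᵣN²A/ℓ.
L₂/L₁ = (3.5) × (1.2) = 4.20.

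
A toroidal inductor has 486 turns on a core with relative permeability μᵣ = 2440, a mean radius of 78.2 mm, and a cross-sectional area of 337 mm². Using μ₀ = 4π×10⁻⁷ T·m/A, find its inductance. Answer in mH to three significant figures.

L ≈ 497 mH

For a thin toroid, L = μ₀μᵣN²A/(2πR).
L = (4π×10⁻⁷)(2440)(486)²(3.370×10^-4) / (2π×7.820×10^-2 m) = 0.4967 H.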